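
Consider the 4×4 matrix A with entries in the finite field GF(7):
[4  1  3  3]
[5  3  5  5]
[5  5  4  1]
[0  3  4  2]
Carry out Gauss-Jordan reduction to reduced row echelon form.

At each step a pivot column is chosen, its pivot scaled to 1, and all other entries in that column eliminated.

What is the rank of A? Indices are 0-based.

rank = 4

step 1: normalize row 0 (÷4) = (1, 2, 6, 6)
  row 1: subtract 5×row0 = (0, 0, 3, 3)
  row 2: subtract 5×row0 = (0, 2, 2, 6)
step 2: exchange rows 1,2
step 2: normalize row 1 (÷2) = (0, 1, 1, 3)
  row 0: subtract 2×row1 = (1, 0, 4, 0)
  row 3: subtract 3×row1 = (0, 0, 1, 0)
step 3: normalize row 2 (÷3) = (0, 0, 1, 1)
  row 0: subtract 4×row2 = (1, 0, 0, 3)
  row 1: subtract 1×row2 = (0, 1, 0, 2)
  row 3: subtract 1×row2 = (0, 0, 0, 6)
step 4: normalize row 3 (÷6) = (0, 0, 0, 1)
  row 0: subtract 3×row3 = (1, 0, 0, 0)
  row 1: subtract 2×row3 = (0, 1, 0, 0)
  row 2: subtract 1×row3 = (0, 0, 1, 0)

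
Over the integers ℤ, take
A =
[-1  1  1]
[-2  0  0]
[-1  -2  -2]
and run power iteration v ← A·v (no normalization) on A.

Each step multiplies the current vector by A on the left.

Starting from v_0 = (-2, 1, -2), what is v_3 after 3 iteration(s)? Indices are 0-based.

v_0 = (-2, 1, -2).
v_1 = A·v_0 = (1, 4, 4).
v_2 = A·v_1 = (7, -2, -17).
v_3 = A·v_2 = (-26, -14, 31).

v_3 = (-26, -14, 31)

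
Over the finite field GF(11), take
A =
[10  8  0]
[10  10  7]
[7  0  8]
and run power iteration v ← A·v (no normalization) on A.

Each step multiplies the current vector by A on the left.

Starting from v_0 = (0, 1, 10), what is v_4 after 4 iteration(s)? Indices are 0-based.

v_4 = (6, 2, 7)

v_0 = (0, 1, 10).
v_1 = A·v_0 = (8, 3, 3).
v_2 = A·v_1 = (5, 10, 3).
v_3 = A·v_2 = (9, 6, 4).
v_4 = A·v_3 = (6, 2, 7).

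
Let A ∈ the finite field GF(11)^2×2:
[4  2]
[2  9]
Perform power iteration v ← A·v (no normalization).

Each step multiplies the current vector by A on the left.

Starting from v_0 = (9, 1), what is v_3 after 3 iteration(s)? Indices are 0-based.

v_0 = (9, 1).
v_1 = A·v_0 = (5, 5).
v_2 = A·v_1 = (8, 0).
v_3 = A·v_2 = (10, 5).

v_3 = (10, 5)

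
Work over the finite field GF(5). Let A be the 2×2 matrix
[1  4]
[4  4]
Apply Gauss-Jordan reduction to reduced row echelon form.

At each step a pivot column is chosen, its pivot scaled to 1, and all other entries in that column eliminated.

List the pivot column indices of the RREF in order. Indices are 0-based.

pivot(0,0)=1: scale R0 → (1, 4)
  clear (1,0): R1 −= (4)R0 → (0, 3)
pivot(1,1)=3: scale R1 → (0, 1)
  clear (0,1): R0 −= (4)R1 → (1, 0)

pivot columns: 0, 1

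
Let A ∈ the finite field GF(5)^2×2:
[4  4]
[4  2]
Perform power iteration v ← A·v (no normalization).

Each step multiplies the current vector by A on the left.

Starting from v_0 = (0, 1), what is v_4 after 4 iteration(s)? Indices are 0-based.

v_4 = (3, 1)

v_0 = (0, 1).
v_1 = A·v_0 = (4, 2).
v_2 = A·v_1 = (4, 0).
v_3 = A·v_2 = (1, 1).
v_4 = A·v_3 = (3, 1).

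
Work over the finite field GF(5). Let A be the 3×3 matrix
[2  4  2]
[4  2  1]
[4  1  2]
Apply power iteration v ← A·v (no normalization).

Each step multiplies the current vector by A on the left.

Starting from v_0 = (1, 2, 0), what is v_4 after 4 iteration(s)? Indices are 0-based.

v_4 = (3, 2, 0)

v_0 = (1, 2, 0).
v_1 = A·v_0 = (0, 3, 1).
v_2 = A·v_1 = (4, 2, 0).
v_3 = A·v_2 = (1, 0, 3).
v_4 = A·v_3 = (3, 2, 0).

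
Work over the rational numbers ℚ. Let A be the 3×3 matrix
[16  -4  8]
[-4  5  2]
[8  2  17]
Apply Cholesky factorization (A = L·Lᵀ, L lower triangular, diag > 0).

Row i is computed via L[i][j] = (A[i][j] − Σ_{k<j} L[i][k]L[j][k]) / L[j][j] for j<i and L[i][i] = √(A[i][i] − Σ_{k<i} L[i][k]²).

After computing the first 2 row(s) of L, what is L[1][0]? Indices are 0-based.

L[1][0] = -1

Step 1: L[0][0] = √(16) = 4.
  L[1][0] = (-4) / L[0][0] = -1.
Step 2: L[1][1] = √(4) = 2.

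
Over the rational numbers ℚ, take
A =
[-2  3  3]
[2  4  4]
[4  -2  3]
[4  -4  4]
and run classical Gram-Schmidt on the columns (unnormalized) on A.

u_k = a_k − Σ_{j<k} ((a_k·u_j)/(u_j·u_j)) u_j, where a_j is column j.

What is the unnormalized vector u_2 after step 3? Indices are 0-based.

Step 1: u_0 = a_0 = (-2, 2, 4, 4).
Step 2: u_1 = a_1 − (-11/20)·u_0 = (19/10, 51/10, 1/5, -9/5).
Step 3: u_2 = a_2 − (3/4)·u_0 − (195/329)·u_1 = (1110/329, -172/329, -39/329, 680/329).

u_2 = (1110/329, -172/329, -39/329, 680/329)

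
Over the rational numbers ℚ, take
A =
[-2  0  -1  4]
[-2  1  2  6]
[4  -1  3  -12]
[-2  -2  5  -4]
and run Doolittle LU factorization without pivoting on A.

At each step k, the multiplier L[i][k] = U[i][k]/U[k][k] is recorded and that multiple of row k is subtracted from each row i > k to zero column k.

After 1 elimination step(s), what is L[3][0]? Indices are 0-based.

k=0: U[0][0]=-2
  eliminate (1,0): mult=1, new row 1: (0, 1, 3, 2); set L[1][0]=1
  eliminate (2,0): mult=-2, new row 2: (0, -1, 1, -4); set L[2][0]=-2
  eliminate (3,0): mult=1, new row 3: (0, -2, 6, -8); set L[3][0]=1

L[3][0] = 1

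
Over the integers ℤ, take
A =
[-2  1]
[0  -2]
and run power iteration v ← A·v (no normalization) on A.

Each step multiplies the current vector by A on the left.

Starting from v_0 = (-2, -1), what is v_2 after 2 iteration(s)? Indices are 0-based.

v_2 = (-4, -4)

v_0 = (-2, -1).
v_1 = A·v_0 = (3, 2).
v_2 = A·v_1 = (-4, -4).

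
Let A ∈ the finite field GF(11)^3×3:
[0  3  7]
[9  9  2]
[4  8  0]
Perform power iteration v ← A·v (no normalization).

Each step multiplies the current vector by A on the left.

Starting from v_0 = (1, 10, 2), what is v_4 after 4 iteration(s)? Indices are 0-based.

v_0 = (1, 10, 2).
v_1 = A·v_0 = (0, 4, 7).
v_2 = A·v_1 = (6, 6, 10).
v_3 = A·v_2 = (0, 7, 6).
v_4 = A·v_3 = (8, 9, 1).

v_4 = (8, 9, 1)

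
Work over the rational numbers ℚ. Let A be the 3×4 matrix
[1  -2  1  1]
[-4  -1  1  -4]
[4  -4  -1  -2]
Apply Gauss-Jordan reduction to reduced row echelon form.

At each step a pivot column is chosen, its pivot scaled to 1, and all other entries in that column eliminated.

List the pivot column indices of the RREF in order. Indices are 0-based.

step 1: normalize row 0 (÷1) = (1, -2, 1, 1)
  row 1: subtract -4×row0 = (0, -9, 5, 0)
  row 2: subtract 4×row0 = (0, 4, -5, -6)
step 2: normalize row 1 (÷-9) = (0, 1, -5/9, 0)
  row 0: subtract -2×row1 = (1, 0, -1/9, 1)
  row 2: subtract 4×row1 = (0, 0, -25/9, -6)
step 3: normalize row 2 (÷-25/9) = (0, 0, 1, 54/25)
  row 0: subtract -1/9×row2 = (1, 0, 0, 31/25)
  row 1: subtract -5/9×row2 = (0, 1, 0, 6/5)

pivot columns: 0, 1, 2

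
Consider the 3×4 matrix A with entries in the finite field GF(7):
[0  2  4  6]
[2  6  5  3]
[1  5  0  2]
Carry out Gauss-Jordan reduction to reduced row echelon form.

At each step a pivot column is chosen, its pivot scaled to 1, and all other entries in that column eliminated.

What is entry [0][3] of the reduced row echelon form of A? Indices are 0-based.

M[0][3] = 3

step 1: exchange rows 0,1
step 1: normalize row 0 (÷2) = (1, 3, 6, 5)
  row 2: subtract 1×row0 = (0, 2, 1, 4)
step 2: normalize row 1 (÷2) = (0, 1, 2, 3)
  row 0: subtract 3×row1 = (1, 0, 0, 3)
  row 2: subtract 2×row1 = (0, 0, 4, 5)
step 3: normalize row 2 (÷4) = (0, 0, 1, 3)
  row 1: subtract 2×row2 = (0, 1, 0, 4)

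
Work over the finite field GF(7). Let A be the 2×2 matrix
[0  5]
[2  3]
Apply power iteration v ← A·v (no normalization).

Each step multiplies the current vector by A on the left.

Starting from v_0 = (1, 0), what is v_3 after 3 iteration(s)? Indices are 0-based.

v_3 = (2, 3)

v_0 = (1, 0).
v_1 = A·v_0 = (0, 2).
v_2 = A·v_1 = (3, 6).
v_3 = A·v_2 = (2, 3).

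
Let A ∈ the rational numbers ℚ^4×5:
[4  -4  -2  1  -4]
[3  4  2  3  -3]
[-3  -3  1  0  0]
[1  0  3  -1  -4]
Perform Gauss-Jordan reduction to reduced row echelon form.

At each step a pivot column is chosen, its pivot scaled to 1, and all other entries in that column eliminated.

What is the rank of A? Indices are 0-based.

rank = 4

pivot(0,0)=4: scale R0 → (1, -1, -1/2, 1/4, -1)
  clear (1,0): R1 −= (3)R0 → (0, 7, 7/2, 9/4, 0)
  clear (2,0): R2 −= (-3)R0 → (0, -6, -1/2, 3/4, -3)
  clear (3,0): R3 −= (1)R0 → (0, 1, 7/2, -5/4, -3)
pivot(1,1)=7: scale R1 → (0, 1, 1/2, 9/28, 0)
  clear (0,1): R0 −= (-1)R1 → (1, 0, 0, 4/7, -1)
  clear (2,1): R2 −= (-6)R1 → (0, 0, 5/2, 75/28, -3)
  clear (3,1): R3 −= (1)R1 → (0, 0, 3, -11/7, -3)
pivot(2,2)=5/2: scale R2 → (0, 0, 1, 15/14, -6/5)
  clear (1,2): R1 −= (1/2)R2 → (0, 1, 0, -3/14, 3/5)
  clear (3,2): R3 −= (3)R2 → (0, 0, 0, -67/14, 3/5)
pivot(3,3)=-67/14: scale R3 → (0, 0, 0, 1, -42/335)
  clear (0,3): R0 −= (4/7)R3 → (1, 0, 0, 0, -311/335)
  clear (1,3): R1 −= (-3/14)R3 → (0, 1, 0, 0, 192/335)
  clear (2,3): R2 −= (15/14)R3 → (0, 0, 1, 0, -357/335)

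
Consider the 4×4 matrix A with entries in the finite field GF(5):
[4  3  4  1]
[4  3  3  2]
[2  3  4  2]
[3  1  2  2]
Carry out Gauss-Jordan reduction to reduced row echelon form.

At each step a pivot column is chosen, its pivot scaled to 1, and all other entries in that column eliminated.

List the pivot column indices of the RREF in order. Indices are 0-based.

[1] R0 /= 4  ⇒  (1, 2, 1, 4)
     R1 -= 4·R0  ⇒  (0, 0, 4, 1)
     R2 -= 2·R0  ⇒  (0, 4, 2, 4)
     R3 -= 3·R0  ⇒  (0, 0, 4, 0)
[2] R1 <-> R2
[2] R1 /= 4  ⇒  (0, 1, 3, 1)
     R0 -= 2·R1  ⇒  (1, 0, 0, 2)
[3] R2 /= 4  ⇒  (0, 0, 1, 4)
     R1 -= 3·R2  ⇒  (0, 1, 0, 4)
     R3 -= 4·R2  ⇒  (0, 0, 0, 4)
[4] R3 /= 4  ⇒  (0, 0, 0, 1)
     R0 -= 2·R3  ⇒  (1, 0, 0, 0)
     R1 -= 4·R3  ⇒  (0, 1, 0, 0)
     R2 -= 4·R3  ⇒  (0, 0, 1, 0)

pivot columns: 0, 1, 2, 3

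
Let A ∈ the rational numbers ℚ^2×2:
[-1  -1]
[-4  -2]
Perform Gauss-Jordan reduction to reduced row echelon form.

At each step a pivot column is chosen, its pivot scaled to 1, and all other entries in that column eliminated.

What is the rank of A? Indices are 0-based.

step 1: normalize row 0 (÷-1) = (1, 1)
  row 1: subtract -4×row0 = (0, 2)
step 2: normalize row 1 (÷2) = (0, 1)
  row 0: subtract 1×row1 = (1, 0)

rank = 2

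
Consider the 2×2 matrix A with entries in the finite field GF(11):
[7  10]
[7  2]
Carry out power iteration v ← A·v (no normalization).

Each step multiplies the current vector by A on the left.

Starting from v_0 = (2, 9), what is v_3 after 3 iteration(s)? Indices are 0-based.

v_0 = (2, 9).
v_1 = A·v_0 = (5, 10).
v_2 = A·v_1 = (3, 0).
v_3 = A·v_2 = (10, 10).

v_3 = (10, 10)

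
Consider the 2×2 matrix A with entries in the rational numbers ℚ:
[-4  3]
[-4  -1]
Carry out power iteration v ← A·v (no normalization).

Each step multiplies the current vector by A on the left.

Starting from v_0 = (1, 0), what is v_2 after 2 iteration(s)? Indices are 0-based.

v_2 = (4, 20)

v_0 = (1, 0).
v_1 = A·v_0 = (-4, -4).
v_2 = A·v_1 = (4, 20).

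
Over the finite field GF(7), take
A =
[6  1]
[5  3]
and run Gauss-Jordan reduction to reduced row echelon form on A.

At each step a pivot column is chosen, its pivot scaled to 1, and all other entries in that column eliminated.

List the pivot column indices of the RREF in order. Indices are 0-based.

pivot columns: 0, 1

step 1: normalize row 0 (÷6) = (1, 6)
  row 1: subtract 5×row0 = (0, 1)
step 2: normalize row 1 (÷1) = (0, 1)
  row 0: subtract 6×row1 = (1, 0)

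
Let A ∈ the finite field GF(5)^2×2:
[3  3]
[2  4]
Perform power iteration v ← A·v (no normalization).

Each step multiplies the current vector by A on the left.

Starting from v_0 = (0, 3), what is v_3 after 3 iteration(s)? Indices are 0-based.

v_3 = (2, 0)

v_0 = (0, 3).
v_1 = A·v_0 = (4, 2).
v_2 = A·v_1 = (3, 1).
v_3 = A·v_2 = (2, 0).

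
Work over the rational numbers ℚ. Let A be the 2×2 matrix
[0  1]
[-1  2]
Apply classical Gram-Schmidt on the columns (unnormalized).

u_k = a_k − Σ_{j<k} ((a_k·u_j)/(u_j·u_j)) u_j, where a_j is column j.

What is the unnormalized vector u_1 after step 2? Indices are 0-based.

u_1 = (1, 0)

Step 1: u_0 = a_0 = (0, -1).
Step 2: u_1 = a_1 − (-2)·u_0 = (1, 0).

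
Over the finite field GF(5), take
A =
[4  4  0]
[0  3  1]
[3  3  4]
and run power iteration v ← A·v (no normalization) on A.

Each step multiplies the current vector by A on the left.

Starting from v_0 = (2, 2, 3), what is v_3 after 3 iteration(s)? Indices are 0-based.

v_3 = (4, 4, 2)

v_0 = (2, 2, 3).
v_1 = A·v_0 = (1, 4, 4).
v_2 = A·v_1 = (0, 1, 1).
v_3 = A·v_2 = (4, 4, 2).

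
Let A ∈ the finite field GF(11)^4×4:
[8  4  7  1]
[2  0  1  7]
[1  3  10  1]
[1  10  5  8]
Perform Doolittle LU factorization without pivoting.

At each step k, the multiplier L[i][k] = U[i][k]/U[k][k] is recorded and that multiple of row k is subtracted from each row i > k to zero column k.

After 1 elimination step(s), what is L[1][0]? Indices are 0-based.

k=0: U[0][0]=8
  eliminate (1,0): mult=3, new row 1: (0, 10, 2, 4); set L[1][0]=3
  eliminate (2,0): mult=7, new row 2: (0, 8, 5, 5); set L[2][0]=7
  eliminate (3,0): mult=7, new row 3: (0, 4, 0, 1); set L[3][0]=7

L[1][0] = 3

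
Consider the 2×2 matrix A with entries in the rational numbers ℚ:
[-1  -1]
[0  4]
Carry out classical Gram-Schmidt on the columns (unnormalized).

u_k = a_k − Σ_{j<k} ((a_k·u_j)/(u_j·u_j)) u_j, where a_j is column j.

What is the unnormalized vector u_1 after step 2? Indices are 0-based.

Step 1: u_0 = a_0 = (-1, 0).
Step 2: u_1 = a_1 − (1)·u_0 = (0, 4).

u_1 = (0, 4)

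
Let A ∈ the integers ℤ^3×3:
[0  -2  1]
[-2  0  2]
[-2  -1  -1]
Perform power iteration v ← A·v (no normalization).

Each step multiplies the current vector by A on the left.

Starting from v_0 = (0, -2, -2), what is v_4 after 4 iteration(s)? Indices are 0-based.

v_4 = (40, -24, 80)

v_0 = (0, -2, -2).
v_1 = A·v_0 = (2, -4, 4).
v_2 = A·v_1 = (12, 4, -4).
v_3 = A·v_2 = (-12, -32, -24).
v_4 = A·v_3 = (40, -24, 80).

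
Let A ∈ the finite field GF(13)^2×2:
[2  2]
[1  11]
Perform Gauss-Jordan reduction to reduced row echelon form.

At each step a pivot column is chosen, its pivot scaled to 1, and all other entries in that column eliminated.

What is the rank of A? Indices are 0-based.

rank = 2

[1] R0 /= 2  ⇒  (1, 1)
     R1 -= 1·R0  ⇒  (0, 10)
[2] R1 /= 10  ⇒  (0, 1)
     R0 -= 1·R1  ⇒  (1, 0)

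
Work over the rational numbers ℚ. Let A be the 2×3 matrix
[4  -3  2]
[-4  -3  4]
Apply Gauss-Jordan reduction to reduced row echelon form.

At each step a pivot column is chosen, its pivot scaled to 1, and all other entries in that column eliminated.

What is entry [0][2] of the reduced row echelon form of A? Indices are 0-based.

M[0][2] = -1/4

step 1: normalize row 0 (÷4) = (1, -3/4, 1/2)
  row 1: subtract -4×row0 = (0, -6, 6)
step 2: normalize row 1 (÷-6) = (0, 1, -1)
  row 0: subtract -3/4×row1 = (1, 0, -1/4)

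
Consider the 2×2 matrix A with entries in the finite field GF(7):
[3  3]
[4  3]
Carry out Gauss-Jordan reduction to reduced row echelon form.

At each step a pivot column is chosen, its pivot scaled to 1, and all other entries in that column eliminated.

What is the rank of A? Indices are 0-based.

rank = 2

step 1: normalize row 0 (÷3) = (1, 1)
  row 1: subtract 4×row0 = (0, 6)
step 2: normalize row 1 (÷6) = (0, 1)
  row 0: subtract 1×row1 = (1, 0)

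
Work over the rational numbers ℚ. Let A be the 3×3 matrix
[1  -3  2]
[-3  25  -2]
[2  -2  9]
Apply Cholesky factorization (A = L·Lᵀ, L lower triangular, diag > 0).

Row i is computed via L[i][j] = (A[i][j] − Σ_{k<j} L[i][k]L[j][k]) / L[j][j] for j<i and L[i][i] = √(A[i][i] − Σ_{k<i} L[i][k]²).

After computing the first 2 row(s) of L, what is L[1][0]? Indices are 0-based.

Step 1: L[0][0] = √(1) = 1.
  L[1][0] = (-3) / L[0][0] = -3.
Step 2: L[1][1] = √(16) = 4.

L[1][0] = -3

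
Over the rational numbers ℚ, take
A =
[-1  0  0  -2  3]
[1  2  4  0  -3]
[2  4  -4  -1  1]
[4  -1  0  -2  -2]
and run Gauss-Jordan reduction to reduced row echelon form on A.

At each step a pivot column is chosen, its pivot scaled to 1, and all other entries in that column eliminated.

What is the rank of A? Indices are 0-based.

rank = 4

step 1: normalize row 0 (÷-1) = (1, 0, 0, 2, -3)
  row 1: subtract 1×row0 = (0, 2, 4, -2, 0)
  row 2: subtract 2×row0 = (0, 4, -4, -5, 7)
  row 3: subtract 4×row0 = (0, -1, 0, -10, 10)
step 2: normalize row 1 (÷2) = (0, 1, 2, -1, 0)
  row 2: subtract 4×row1 = (0, 0, -12, -1, 7)
  row 3: subtract -1×row1 = (0, 0, 2, -11, 10)
step 3: normalize row 2 (÷-12) = (0, 0, 1, 1/12, -7/12)
  row 1: subtract 2×row2 = (0, 1, 0, -7/6, 7/6)
  row 3: subtract 2×row2 = (0, 0, 0, -67/6, 67/6)
step 4: normalize row 3 (÷-67/6) = (0, 0, 0, 1, -1)
  row 0: subtract 2×row3 = (1, 0, 0, 0, -1)
  row 1: subtract -7/6×row3 = (0, 1, 0, 0, 0)
  row 2: subtract 1/12×row3 = (0, 0, 1, 0, -1/2)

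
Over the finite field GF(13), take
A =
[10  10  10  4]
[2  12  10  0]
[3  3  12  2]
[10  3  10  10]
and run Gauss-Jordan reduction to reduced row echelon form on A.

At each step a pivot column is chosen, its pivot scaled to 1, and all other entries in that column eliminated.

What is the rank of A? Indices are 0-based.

pivot(0,0)=10: scale R0 → (1, 1, 1, 3)
  clear (1,0): R1 −= (2)R0 → (0, 10, 8, 7)
  clear (2,0): R2 −= (3)R0 → (0, 0, 9, 6)
  clear (3,0): R3 −= (10)R0 → (0, 6, 0, 6)
pivot(1,1)=10: scale R1 → (0, 1, 6, 2)
  clear (0,1): R0 −= (1)R1 → (1, 0, 8, 1)
  clear (3,1): R3 −= (6)R1 → (0, 0, 3, 7)
pivot(2,2)=9: scale R2 → (0, 0, 1, 5)
  clear (0,2): R0 −= (8)R2 → (1, 0, 0, 0)
  clear (1,2): R1 −= (6)R2 → (0, 1, 0, 11)
  clear (3,2): R3 −= (3)R2 → (0, 0, 0, 5)
pivot(3,3)=5: scale R3 → (0, 0, 0, 1)
  clear (1,3): R1 −= (11)R3 → (0, 1, 0, 0)
  clear (2,3): R2 −= (5)R3 → (0, 0, 1, 0)

rank = 4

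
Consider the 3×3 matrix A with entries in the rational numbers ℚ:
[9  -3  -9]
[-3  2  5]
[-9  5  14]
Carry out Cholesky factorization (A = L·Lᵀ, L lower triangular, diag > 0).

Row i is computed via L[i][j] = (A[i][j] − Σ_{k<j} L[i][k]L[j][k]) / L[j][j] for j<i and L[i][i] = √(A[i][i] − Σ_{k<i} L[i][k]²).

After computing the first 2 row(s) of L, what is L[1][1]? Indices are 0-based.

Step 1: L[0][0] = √(9) = 3.
  L[1][0] = (-3) / L[0][0] = -1.
Step 2: L[1][1] = √(1) = 1.

L[1][1] = 1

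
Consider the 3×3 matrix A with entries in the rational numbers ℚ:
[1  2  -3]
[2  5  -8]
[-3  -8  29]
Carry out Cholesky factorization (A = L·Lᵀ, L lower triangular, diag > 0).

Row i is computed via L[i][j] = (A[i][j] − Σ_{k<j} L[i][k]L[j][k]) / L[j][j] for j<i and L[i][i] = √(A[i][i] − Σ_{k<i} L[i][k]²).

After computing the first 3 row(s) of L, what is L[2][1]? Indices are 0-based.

L[2][1] = -2

Step 1: L[0][0] = √(1) = 1.
  L[1][0] = (2) / L[0][0] = 2.
Step 2: L[1][1] = √(1) = 1.
  L[2][0] = (-3) / L[0][0] = -3.
  L[2][1] = (-2) / L[1][1] = -2.
Step 3: L[2][2] = √(16) = 4.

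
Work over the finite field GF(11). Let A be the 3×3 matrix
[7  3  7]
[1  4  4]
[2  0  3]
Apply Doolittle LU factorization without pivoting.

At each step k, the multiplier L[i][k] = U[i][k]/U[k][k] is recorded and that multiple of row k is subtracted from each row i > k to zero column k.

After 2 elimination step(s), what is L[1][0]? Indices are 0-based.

Step 1: pivot at (0,0) is 7.
  row1 ← row1 − (8)·row0  ⇒  L[1][0]=8, U row1=(0, 2, 3)
  row2 ← row2 − (5)·row0  ⇒  L[2][0]=5, U row2=(0, 7, 1)
Step 2: pivot at (1,1) is 2.
  row2 ← row2 − (9)·row1  ⇒  L[2][1]=9, U row2=(0, 0, 7)

L[1][0] = 8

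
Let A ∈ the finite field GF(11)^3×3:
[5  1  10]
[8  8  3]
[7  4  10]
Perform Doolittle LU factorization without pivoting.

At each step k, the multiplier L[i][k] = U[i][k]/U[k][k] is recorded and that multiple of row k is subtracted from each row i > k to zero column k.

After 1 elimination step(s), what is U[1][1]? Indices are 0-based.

U[1][1] = 2

Step 1: pivot at (0,0) is 5.
  row1 ← row1 − (6)·row0  ⇒  L[1][0]=6, U row1=(0, 2, 9)
  row2 ← row2 − (8)·row0  ⇒  L[2][0]=8, U row2=(0, 7, 7)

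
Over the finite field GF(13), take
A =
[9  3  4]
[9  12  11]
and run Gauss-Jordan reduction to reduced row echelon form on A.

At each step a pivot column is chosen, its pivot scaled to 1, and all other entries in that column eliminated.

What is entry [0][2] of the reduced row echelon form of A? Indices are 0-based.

pivot(0,0)=9: scale R0 → (1, 9, 12)
  clear (1,0): R1 −= (9)R0 → (0, 9, 7)
pivot(1,1)=9: scale R1 → (0, 1, 8)
  clear (0,1): R0 −= (9)R1 → (1, 0, 5)

M[0][2] = 5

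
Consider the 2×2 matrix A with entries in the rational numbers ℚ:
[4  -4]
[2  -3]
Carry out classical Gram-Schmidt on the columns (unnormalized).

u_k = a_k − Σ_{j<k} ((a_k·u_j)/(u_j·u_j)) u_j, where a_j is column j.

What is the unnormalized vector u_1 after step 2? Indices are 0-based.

u_1 = (2/5, -4/5)

Step 1: u_0 = a_0 = (4, 2).
Step 2: u_1 = a_1 − (-11/10)·u_0 = (2/5, -4/5).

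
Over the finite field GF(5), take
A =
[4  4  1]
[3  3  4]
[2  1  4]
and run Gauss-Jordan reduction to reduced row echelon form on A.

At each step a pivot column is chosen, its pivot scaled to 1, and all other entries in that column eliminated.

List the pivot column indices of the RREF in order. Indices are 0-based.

pivot columns: 0, 1, 2

pivot(0,0)=4: scale R0 → (1, 1, 4)
  clear (1,0): R1 −= (3)R0 → (0, 0, 2)
  clear (2,0): R2 −= (2)R0 → (0, 4, 1)
pivot(1,1): swap R1↔R2
pivot(1,1)=4: scale R1 → (0, 1, 4)
  clear (0,1): R0 −= (1)R1 → (1, 0, 0)
pivot(2,2)=2: scale R2 → (0, 0, 1)
  clear (1,2): R1 −= (4)R2 → (0, 1, 0)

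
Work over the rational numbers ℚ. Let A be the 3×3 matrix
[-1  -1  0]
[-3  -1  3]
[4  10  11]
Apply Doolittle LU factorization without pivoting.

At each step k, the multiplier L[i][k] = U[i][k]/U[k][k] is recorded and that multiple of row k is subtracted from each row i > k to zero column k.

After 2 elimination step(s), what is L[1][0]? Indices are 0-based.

k=0: U[0][0]=-1
  eliminate (1,0): mult=3, new row 1: (0, 2, 3); set L[1][0]=3
  eliminate (2,0): mult=-4, new row 2: (0, 6, 11); set L[2][0]=-4
k=1: U[1][1]=2
  eliminate (2,1): mult=3, new row 2: (0, 0, 2); set L[2][1]=3

L[1][0] = 3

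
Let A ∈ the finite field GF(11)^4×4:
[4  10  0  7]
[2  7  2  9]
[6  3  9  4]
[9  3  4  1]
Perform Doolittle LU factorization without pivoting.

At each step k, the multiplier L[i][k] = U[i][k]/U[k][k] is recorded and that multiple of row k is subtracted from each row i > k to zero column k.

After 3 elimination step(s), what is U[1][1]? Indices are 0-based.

k=0: U[0][0]=4
  eliminate (1,0): mult=6, new row 1: (0, 2, 2, 0); set L[1][0]=6
  eliminate (2,0): mult=7, new row 2: (0, 10, 9, 10); set L[2][0]=7
  eliminate (3,0): mult=5, new row 3: (0, 8, 4, 10); set L[3][0]=5
k=1: U[1][1]=2
  eliminate (2,1): mult=5, new row 2: (0, 0, 10, 10); set L[2][1]=5
  eliminate (3,1): mult=4, new row 3: (0, 0, 7, 10); set L[3][1]=4
k=2: U[2][2]=10
  eliminate (3,2): mult=4, new row 3: (0, 0, 0, 3); set L[3][2]=4

U[1][1] = 2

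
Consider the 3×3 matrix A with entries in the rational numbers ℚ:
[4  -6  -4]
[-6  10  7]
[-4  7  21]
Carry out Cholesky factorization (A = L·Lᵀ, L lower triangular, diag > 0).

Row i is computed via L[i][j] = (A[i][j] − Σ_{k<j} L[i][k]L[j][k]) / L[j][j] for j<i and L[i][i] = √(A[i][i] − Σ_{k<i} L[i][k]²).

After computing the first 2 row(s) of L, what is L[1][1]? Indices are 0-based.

L[1][1] = 1

Step 1: L[0][0] = √(4) = 2.
  L[1][0] = (-6) / L[0][0] = -3.
Step 2: L[1][1] = √(1) = 1.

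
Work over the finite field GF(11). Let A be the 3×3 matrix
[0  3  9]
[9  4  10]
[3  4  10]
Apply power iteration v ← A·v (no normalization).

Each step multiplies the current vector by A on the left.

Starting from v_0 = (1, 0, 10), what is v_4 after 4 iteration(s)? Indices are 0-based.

v_0 = (1, 0, 10).
v_1 = A·v_0 = (2, 10, 4).
v_2 = A·v_1 = (0, 10, 9).
v_3 = A·v_2 = (1, 9, 9).
v_4 = A·v_3 = (9, 3, 8).

v_4 = (9, 3, 8)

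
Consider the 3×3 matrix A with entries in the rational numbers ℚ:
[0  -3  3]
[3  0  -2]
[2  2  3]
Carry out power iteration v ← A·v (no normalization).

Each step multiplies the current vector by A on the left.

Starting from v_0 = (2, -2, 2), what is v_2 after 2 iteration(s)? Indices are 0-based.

v_2 = (12, 24, 46)

v_0 = (2, -2, 2).
v_1 = A·v_0 = (12, 2, 6).
v_2 = A·v_1 = (12, 24, 46).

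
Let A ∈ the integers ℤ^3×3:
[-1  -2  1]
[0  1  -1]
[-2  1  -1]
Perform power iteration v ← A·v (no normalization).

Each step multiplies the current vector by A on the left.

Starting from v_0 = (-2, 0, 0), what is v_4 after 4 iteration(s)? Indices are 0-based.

v_0 = (-2, 0, 0).
v_1 = A·v_0 = (2, 0, 4).
v_2 = A·v_1 = (2, -4, -8).
v_3 = A·v_2 = (-2, 4, 0).
v_4 = A·v_3 = (-6, 4, 8).

v_4 = (-6, 4, 8)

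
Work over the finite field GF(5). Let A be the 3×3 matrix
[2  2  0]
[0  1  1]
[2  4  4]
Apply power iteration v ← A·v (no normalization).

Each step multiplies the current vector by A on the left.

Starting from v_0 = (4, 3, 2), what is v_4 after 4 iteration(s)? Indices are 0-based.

v_4 = (0, 1, 3)

v_0 = (4, 3, 2).
v_1 = A·v_0 = (4, 0, 3).
v_2 = A·v_1 = (3, 3, 0).
v_3 = A·v_2 = (2, 3, 3).
v_4 = A·v_3 = (0, 1, 3).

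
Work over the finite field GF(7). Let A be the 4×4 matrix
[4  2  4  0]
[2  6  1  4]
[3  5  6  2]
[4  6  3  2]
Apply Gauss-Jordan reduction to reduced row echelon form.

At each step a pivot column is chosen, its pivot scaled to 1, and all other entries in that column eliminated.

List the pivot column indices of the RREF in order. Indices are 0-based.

pivot columns: 0, 1, 2, 3

[1] R0 /= 4  ⇒  (1, 4, 1, 0)
     R1 -= 2·R0  ⇒  (0, 5, 6, 4)
     R2 -= 3·R0  ⇒  (0, 0, 3, 2)
     R3 -= 4·R0  ⇒  (0, 4, 6, 2)
[2] R1 /= 5  ⇒  (0, 1, 4, 5)
     R0 -= 4·R1  ⇒  (1, 0, 6, 1)
     R3 -= 4·R1  ⇒  (0, 0, 4, 3)
[3] R2 /= 3  ⇒  (0, 0, 1, 3)
     R0 -= 6·R2  ⇒  (1, 0, 0, 4)
     R1 -= 4·R2  ⇒  (0, 1, 0, 0)
     R3 -= 4·R2  ⇒  (0, 0, 0, 5)
[4] R3 /= 5  ⇒  (0, 0, 0, 1)
     R0 -= 4·R3  ⇒  (1, 0, 0, 0)
     R2 -= 3·R3  ⇒  (0, 0, 1, 0)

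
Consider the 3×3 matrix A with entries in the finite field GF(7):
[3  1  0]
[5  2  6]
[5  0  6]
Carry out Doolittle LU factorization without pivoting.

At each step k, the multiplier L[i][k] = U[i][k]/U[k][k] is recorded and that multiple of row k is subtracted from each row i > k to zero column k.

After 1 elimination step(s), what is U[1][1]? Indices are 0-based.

U[1][1] = 5

[col 0] pivot 3
  R1 -= 4*R0 → (0, 5, 6)  (L[1][0] := 4)
  R2 -= 4*R0 → (0, 3, 6)  (L[2][0] := 4)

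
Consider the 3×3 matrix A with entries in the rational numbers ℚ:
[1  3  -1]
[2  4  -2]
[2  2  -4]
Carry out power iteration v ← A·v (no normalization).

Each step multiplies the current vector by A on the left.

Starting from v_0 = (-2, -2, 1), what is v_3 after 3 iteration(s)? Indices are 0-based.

v_3 = (-191, -282, -186)

v_0 = (-2, -2, 1).
v_1 = A·v_0 = (-9, -14, -12).
v_2 = A·v_1 = (-39, -50, 2).
v_3 = A·v_2 = (-191, -282, -186).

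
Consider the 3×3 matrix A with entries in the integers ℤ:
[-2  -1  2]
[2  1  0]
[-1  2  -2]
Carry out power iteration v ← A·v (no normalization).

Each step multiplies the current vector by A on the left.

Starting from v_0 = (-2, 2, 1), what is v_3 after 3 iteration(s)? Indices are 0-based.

v_0 = (-2, 2, 1).
v_1 = A·v_0 = (4, -2, 4).
v_2 = A·v_1 = (2, 6, -16).
v_3 = A·v_2 = (-42, 10, 42).

v_3 = (-42, 10, 42)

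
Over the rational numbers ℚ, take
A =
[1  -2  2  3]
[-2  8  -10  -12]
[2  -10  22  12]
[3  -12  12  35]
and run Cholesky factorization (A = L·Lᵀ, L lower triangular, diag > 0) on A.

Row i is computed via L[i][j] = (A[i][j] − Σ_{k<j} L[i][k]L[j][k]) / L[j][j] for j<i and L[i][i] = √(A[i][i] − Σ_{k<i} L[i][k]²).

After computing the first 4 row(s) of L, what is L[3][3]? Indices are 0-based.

Step 1: L[0][0] = √(1) = 1.
  L[1][0] = (-2) / L[0][0] = -2.
Step 2: L[1][1] = √(4) = 2.
  L[2][0] = (2) / L[0][0] = 2.
  L[2][1] = (-6) / L[1][1] = -3.
Step 3: L[2][2] = √(9) = 3.
  L[3][0] = (3) / L[0][0] = 3.
  L[3][1] = (-6) / L[1][1] = -3.
  L[3][2] = (-3) / L[2][2] = -1.
Step 4: L[3][3] = √(16) = 4.

L[3][3] = 4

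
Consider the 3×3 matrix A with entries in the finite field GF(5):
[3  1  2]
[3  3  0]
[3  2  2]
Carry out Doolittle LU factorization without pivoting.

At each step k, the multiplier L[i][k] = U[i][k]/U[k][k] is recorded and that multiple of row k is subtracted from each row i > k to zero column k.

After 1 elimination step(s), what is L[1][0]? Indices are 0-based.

k=0: U[0][0]=3
  eliminate (1,0): mult=1, new row 1: (0, 2, 3); set L[1][0]=1
  eliminate (2,0): mult=1, new row 2: (0, 1, 0); set L[2][0]=1

L[1][0] = 1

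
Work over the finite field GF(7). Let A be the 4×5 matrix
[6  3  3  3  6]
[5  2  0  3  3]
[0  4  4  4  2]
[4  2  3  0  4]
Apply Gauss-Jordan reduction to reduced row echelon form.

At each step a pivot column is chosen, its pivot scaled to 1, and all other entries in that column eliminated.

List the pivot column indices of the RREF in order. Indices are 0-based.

step 1: normalize row 0 (÷6) = (1, 4, 4, 4, 1)
  row 1: subtract 5×row0 = (0, 3, 1, 4, 5)
  row 3: subtract 4×row0 = (0, 0, 1, 5, 0)
step 2: normalize row 1 (÷3) = (0, 1, 5, 6, 4)
  row 0: subtract 4×row1 = (1, 0, 5, 1, 6)
  row 2: subtract 4×row1 = (0, 0, 5, 1, 0)
step 3: normalize row 2 (÷5) = (0, 0, 1, 3, 0)
  row 0: subtract 5×row2 = (1, 0, 0, 0, 6)
  row 1: subtract 5×row2 = (0, 1, 0, 5, 4)
  row 3: subtract 1×row2 = (0, 0, 0, 2, 0)
step 4: normalize row 3 (÷2) = (0, 0, 0, 1, 0)
  row 1: subtract 5×row3 = (0, 1, 0, 0, 4)
  row 2: subtract 3×row3 = (0, 0, 1, 0, 0)

pivot columns: 0, 1, 2, 3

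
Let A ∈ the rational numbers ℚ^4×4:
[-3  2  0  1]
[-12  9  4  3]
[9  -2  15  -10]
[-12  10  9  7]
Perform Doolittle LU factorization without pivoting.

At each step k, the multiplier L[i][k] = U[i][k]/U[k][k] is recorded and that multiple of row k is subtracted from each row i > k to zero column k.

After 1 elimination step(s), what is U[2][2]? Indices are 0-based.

Step 1: pivot at (0,0) is -3.
  row1 ← row1 − (4)·row0  ⇒  L[1][0]=4, U row1=(0, 1, 4, -1)
  row2 ← row2 − (-3)·row0  ⇒  L[2][0]=-3, U row2=(0, 4, 15, -7)
  row3 ← row3 − (4)·row0  ⇒  L[3][0]=4, U row3=(0, 2, 9, 3)

U[2][2] = 15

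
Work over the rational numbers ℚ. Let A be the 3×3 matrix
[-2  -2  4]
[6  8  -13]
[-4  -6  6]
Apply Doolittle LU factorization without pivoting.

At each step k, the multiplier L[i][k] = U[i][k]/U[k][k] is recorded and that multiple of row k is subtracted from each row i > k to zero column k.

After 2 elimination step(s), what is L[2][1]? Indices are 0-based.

k=0: U[0][0]=-2
  eliminate (1,0): mult=-3, new row 1: (0, 2, -1); set L[1][0]=-3
  eliminate (2,0): mult=2, new row 2: (0, -2, -2); set L[2][0]=2
k=1: U[1][1]=2
  eliminate (2,1): mult=-1, new row 2: (0, 0, -3); set L[2][1]=-1

L[2][1] = -1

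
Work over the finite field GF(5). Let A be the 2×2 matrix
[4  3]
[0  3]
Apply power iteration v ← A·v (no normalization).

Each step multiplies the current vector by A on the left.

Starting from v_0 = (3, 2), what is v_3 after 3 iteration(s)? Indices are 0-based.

v_0 = (3, 2).
v_1 = A·v_0 = (3, 1).
v_2 = A·v_1 = (0, 3).
v_3 = A·v_2 = (4, 4).

v_3 = (4, 4)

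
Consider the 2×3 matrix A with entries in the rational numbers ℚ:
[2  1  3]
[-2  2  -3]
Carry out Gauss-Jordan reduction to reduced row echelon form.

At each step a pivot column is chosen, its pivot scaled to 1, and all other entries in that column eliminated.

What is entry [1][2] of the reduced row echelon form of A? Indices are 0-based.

pivot(0,0)=2: scale R0 → (1, 1/2, 3/2)
  clear (1,0): R1 −= (-2)R0 → (0, 3, 0)
pivot(1,1)=3: scale R1 → (0, 1, 0)
  clear (0,1): R0 −= (1/2)R1 → (1, 0, 3/2)

M[1][2] = 0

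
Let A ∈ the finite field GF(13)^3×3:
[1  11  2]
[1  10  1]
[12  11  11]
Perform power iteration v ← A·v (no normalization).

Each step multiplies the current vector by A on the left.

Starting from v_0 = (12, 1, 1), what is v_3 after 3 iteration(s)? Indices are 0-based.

v_0 = (12, 1, 1).
v_1 = A·v_0 = (12, 10, 10).
v_2 = A·v_1 = (12, 5, 0).
v_3 = A·v_2 = (2, 10, 4).

v_3 = (2, 10, 4)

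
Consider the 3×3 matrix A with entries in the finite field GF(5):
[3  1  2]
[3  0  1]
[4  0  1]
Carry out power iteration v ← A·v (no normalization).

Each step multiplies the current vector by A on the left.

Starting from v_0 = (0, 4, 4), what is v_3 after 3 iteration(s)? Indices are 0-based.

v_0 = (0, 4, 4).
v_1 = A·v_0 = (2, 4, 4).
v_2 = A·v_1 = (3, 0, 2).
v_3 = A·v_2 = (3, 1, 4).

v_3 = (3, 1, 4)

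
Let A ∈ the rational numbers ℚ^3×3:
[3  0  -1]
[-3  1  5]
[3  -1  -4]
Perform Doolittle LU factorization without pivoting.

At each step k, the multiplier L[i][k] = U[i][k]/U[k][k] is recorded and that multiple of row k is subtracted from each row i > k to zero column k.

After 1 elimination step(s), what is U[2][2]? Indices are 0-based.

U[2][2] = -3

[col 0] pivot 3
  R1 -= -1*R0 → (0, 1, 4)  (L[1][0] := -1)
  R2 -= 1*R0 → (0, -1, -3)  (L[2][0] := 1)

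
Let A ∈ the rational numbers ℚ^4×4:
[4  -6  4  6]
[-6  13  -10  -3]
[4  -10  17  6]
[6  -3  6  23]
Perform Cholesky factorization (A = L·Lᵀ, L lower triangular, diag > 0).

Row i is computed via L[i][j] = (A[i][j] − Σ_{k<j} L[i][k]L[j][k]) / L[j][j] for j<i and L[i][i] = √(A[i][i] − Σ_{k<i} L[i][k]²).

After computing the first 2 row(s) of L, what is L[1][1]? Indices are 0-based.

L[1][1] = 2

Step 1: L[0][0] = √(4) = 2.
  L[1][0] = (-6) / L[0][0] = -3.
Step 2: L[1][1] = √(4) = 2.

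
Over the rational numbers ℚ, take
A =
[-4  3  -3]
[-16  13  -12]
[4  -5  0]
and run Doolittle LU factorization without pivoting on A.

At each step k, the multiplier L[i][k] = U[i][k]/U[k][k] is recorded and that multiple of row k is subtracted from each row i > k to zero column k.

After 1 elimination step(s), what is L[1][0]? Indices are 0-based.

L[1][0] = 4

[col 0] pivot -4
  R1 -= 4*R0 → (0, 1, 0)  (L[1][0] := 4)
  R2 -= -1*R0 → (0, -2, -3)  (L[2][0] := -1)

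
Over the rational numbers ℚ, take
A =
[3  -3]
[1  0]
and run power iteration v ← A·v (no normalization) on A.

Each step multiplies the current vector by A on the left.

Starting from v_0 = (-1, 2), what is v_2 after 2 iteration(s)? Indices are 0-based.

v_2 = (-24, -9)

v_0 = (-1, 2).
v_1 = A·v_0 = (-9, -1).
v_2 = A·v_1 = (-24, -9).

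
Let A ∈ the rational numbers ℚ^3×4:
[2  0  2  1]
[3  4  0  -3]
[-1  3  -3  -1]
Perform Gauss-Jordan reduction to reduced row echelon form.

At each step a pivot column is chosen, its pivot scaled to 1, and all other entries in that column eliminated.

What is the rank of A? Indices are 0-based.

pivot(0,0)=2: scale R0 → (1, 0, 1, 1/2)
  clear (1,0): R1 −= (3)R0 → (0, 4, -3, -9/2)
  clear (2,0): R2 −= (-1)R0 → (0, 3, -2, -1/2)
pivot(1,1)=4: scale R1 → (0, 1, -3/4, -9/8)
  clear (2,1): R2 −= (3)R1 → (0, 0, 1/4, 23/8)
pivot(2,2)=1/4: scale R2 → (0, 0, 1, 23/2)
  clear (0,2): R0 −= (1)R2 → (1, 0, 0, -11)
  clear (1,2): R1 −= (-3/4)R2 → (0, 1, 0, 15/2)

rank = 3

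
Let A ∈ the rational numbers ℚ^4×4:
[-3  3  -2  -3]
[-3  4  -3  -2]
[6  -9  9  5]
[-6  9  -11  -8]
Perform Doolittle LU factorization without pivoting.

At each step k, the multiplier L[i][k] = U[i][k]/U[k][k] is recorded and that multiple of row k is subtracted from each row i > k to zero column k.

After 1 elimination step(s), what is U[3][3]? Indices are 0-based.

U[3][3] = -2

[col 0] pivot -3
  R1 -= 1*R0 → (0, 1, -1, 1)  (L[1][0] := 1)
  R2 -= -2*R0 → (0, -3, 5, -1)  (L[2][0] := -2)
  R3 -= 2*R0 → (0, 3, -7, -2)  (L[3][0] := 2)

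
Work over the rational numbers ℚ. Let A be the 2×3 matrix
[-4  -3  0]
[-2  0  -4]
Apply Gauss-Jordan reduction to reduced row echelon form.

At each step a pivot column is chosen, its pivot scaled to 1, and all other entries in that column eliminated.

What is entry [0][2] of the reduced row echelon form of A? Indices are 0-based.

step 1: normalize row 0 (÷-4) = (1, 3/4, 0)
  row 1: subtract -2×row0 = (0, 3/2, -4)
step 2: normalize row 1 (÷3/2) = (0, 1, -8/3)
  row 0: subtract 3/4×row1 = (1, 0, 2)

M[0][2] = 2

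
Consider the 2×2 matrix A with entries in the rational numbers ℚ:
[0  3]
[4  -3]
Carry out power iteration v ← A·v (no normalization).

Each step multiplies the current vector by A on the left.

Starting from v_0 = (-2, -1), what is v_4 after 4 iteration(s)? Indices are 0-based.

v_4 = (-207, 243)

v_0 = (-2, -1).
v_1 = A·v_0 = (-3, -5).
v_2 = A·v_1 = (-15, 3).
v_3 = A·v_2 = (9, -69).
v_4 = A·v_3 = (-207, 243).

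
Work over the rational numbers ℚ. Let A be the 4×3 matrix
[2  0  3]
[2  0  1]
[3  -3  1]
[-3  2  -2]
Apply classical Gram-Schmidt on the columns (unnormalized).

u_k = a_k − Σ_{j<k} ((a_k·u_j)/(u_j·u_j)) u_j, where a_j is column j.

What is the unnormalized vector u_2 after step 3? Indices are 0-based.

u_2 = (107/113, -119/113, -16/113, -24/113)

Step 1: u_0 = a_0 = (2, 2, 3, -3).
Step 2: u_1 = a_1 − (-15/26)·u_0 = (15/13, 15/13, -33/26, 7/26).
Step 3: u_2 = a_2 − (17/26)·u_0 − (73/113)·u_1 = (107/113, -119/113, -16/113, -24/113).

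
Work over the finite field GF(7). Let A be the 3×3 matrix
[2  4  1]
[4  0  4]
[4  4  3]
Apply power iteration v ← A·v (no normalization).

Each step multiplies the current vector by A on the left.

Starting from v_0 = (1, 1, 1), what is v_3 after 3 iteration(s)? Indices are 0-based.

v_3 = (5, 5, 4)

v_0 = (1, 1, 1).
v_1 = A·v_0 = (0, 1, 4).
v_2 = A·v_1 = (1, 2, 2).
v_3 = A·v_2 = (5, 5, 4).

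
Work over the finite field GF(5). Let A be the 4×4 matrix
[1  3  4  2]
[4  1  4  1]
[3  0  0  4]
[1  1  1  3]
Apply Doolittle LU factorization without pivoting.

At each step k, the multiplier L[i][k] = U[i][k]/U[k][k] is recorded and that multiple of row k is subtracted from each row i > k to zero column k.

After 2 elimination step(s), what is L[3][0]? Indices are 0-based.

L[3][0] = 1

k=0: U[0][0]=1
  eliminate (1,0): mult=4, new row 1: (0, 4, 3, 3); set L[1][0]=4
  eliminate (2,0): mult=3, new row 2: (0, 1, 3, 3); set L[2][0]=3
  eliminate (3,0): mult=1, new row 3: (0, 3, 2, 1); set L[3][0]=1
k=1: U[1][1]=4
  eliminate (2,1): mult=4, new row 2: (0, 0, 1, 1); set L[2][1]=4
  eliminate (3,1): mult=2, new row 3: (0, 0, 1, 0); set L[3][1]=2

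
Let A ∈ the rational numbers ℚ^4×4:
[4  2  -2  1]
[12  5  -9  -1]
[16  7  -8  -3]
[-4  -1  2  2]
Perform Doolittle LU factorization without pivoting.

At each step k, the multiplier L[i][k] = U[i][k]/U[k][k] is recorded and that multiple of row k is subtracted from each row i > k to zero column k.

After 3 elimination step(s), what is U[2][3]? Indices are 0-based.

Step 1: pivot at (0,0) is 4.
  row1 ← row1 − (3)·row0  ⇒  L[1][0]=3, U row1=(0, -1, -3, -4)
  row2 ← row2 − (4)·row0  ⇒  L[2][0]=4, U row2=(0, -1, 0, -7)
  row3 ← row3 − (-1)·row0  ⇒  L[3][0]=-1, U row3=(0, 1, 0, 3)
Step 2: pivot at (1,1) is -1.
  row2 ← row2 − (1)·row1  ⇒  L[2][1]=1, U row2=(0, 0, 3, -3)
  row3 ← row3 − (-1)·row1  ⇒  L[3][1]=-1, U row3=(0, 0, -3, -1)
Step 3: pivot at (2,2) is 3.
  row3 ← row3 − (-1)·row2  ⇒  L[3][2]=-1, U row3=(0, 0, 0, -4)

U[2][3] = -3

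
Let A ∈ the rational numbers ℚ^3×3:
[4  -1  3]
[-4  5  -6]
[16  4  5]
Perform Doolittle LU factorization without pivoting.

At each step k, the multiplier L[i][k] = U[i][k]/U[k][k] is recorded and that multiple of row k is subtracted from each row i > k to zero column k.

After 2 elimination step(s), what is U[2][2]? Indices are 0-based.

Step 1: pivot at (0,0) is 4.
  row1 ← row1 − (-1)·row0  ⇒  L[1][0]=-1, U row1=(0, 4, -3)
  row2 ← row2 − (4)·row0  ⇒  L[2][0]=4, U row2=(0, 8, -7)
Step 2: pivot at (1,1) is 4.
  row2 ← row2 − (2)·row1  ⇒  L[2][1]=2, U row2=(0, 0, -1)

U[2][2] = -1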